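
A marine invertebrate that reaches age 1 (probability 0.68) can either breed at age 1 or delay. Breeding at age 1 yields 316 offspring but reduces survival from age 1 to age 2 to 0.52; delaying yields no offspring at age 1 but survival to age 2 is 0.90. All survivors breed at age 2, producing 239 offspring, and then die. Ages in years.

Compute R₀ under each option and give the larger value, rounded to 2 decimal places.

299.39

breed at age 1: R₀ = 0.68 × (316 + 0.52 × 239) = 0.68 × 440.2800 = 299.3904
delay to age 2: R₀ = 0.68 × (0.90 × 239) = 0.68 × 215.1000 = 146.2680
Higher: breed at age 1 (299.3904).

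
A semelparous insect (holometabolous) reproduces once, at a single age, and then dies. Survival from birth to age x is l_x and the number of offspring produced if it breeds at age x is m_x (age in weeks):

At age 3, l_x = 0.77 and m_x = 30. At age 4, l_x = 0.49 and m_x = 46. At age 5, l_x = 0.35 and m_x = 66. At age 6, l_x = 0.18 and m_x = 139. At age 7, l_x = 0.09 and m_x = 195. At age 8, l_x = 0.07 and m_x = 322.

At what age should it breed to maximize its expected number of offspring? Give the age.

Expected offspring if breeding at age x = l_x × m_x:
  age 3: 0.77 × 30 = 23.100
  age 4: 0.49 × 46 = 22.540
  age 5: 0.35 × 66 = 23.100
  age 6: 0.18 × 139 = 25.020
  age 7: 0.09 × 195 = 17.550
  age 8: 0.07 × 322 = 22.540
Maximum at age 6 (25.020).

6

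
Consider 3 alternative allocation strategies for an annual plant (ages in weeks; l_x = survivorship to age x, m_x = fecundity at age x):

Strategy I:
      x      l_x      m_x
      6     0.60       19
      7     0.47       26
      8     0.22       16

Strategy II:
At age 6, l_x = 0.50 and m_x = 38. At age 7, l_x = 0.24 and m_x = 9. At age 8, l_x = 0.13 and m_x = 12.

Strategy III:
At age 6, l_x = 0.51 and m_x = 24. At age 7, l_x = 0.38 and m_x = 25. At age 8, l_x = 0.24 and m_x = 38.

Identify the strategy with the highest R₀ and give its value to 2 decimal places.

30.86

Strategy I: R₀ = 0.60×19 + 0.47×26 + 0.22×16 = 27.1400
Strategy II: R₀ = 0.50×38 + 0.24×9 + 0.13×12 = 22.7200
Strategy III: R₀ = 0.51×24 + 0.38×25 + 0.24×38 = 30.8600
Highest R₀: strategy III with 30.8600.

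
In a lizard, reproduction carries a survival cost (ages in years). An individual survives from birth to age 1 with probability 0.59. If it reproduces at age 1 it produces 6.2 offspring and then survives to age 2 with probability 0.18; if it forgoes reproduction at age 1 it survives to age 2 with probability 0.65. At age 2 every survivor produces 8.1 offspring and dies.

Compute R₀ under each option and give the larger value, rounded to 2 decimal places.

4.52

breed at age 1: R₀ = 0.59 × (6.2 + 0.18 × 8.1) = 0.59 × 7.6580 = 4.5182
delay to age 2: R₀ = 0.59 × (0.65 × 8.1) = 0.59 × 5.2650 = 3.1063
Higher: breed at age 1 (4.5182).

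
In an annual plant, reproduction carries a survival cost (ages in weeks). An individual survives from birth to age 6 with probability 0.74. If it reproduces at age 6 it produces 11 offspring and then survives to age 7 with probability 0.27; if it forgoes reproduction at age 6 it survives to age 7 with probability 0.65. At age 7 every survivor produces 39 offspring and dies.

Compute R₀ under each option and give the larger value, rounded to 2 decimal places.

18.76

breed at age 6: R₀ = 0.74 × (11 + 0.27 × 39) = 0.74 × 21.5300 = 15.9322
delay to age 7: R₀ = 0.74 × (0.65 × 39) = 0.74 × 25.3500 = 18.7590
Higher: delay to age 7 (18.7590).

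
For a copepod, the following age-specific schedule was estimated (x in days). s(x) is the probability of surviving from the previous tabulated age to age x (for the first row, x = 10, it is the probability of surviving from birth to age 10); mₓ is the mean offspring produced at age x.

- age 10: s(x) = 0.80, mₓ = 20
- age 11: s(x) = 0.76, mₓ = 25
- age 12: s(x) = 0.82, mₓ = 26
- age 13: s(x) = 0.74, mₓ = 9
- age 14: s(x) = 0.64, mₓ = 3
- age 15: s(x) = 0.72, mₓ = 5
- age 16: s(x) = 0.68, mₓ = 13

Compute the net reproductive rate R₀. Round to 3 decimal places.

Survivorship from birth: l_x = s_10·s_11·…·s_x.
  l_10 = 0.80000
  l_11 = 0.60800
  l_12 = 0.49856
  l_13 = 0.36893
  l_14 = 0.23612
  l_15 = 0.17000
  l_16 = 0.11560
R₀ = Σ l_x mₓ:
  age 10: 0.80000 × 20 = 16.0000
  age 11: 0.60800 × 25 = 15.2000
  age 12: 0.49856 × 26 = 12.9626
  age 13: 0.36893 × 9 = 3.3204
  age 14: 0.23612 × 3 = 0.7084
  age 15: 0.17000 × 5 = 0.8500
  age 16: 0.11560 × 13 = 1.5028
R₀ = 16.0000 + 15.2000 + 12.9626 + 3.3204 + 0.7084 + 0.8500 + 1.5028 = 50.5441

50.544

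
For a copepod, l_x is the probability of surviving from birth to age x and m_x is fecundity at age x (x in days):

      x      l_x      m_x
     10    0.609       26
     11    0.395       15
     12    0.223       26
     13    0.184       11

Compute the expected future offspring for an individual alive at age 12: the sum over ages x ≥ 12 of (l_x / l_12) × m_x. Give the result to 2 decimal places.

35.08

l_12 = 0.223. Conditional survival from age 12 to x is l_x / l_12.
  x=12: (0.223/0.223) × 26 = 26.0000
  x=13: (0.184/0.223) × 11 = 9.0762
Sum = 26.0000 + 9.0762 = 35.0762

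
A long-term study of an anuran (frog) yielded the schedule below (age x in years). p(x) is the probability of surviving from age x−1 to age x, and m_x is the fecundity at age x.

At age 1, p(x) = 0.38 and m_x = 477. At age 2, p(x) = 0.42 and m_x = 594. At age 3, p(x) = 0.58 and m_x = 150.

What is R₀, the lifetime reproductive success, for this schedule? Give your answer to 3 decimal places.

Survivorship from birth: l_x = p_1·p_2·…·p_x.
  l_1 = 0.38000
  l_2 = 0.15960
  l_3 = 0.09257
R₀ = Σ l_x m_x:
  age 1: 0.38000 × 477 = 181.2600
  age 2: 0.15960 × 594 = 94.8024
  age 3: 0.09257 × 150 = 13.8855
R₀ = 181.2600 + 94.8024 + 13.8855 = 289.9479

289.948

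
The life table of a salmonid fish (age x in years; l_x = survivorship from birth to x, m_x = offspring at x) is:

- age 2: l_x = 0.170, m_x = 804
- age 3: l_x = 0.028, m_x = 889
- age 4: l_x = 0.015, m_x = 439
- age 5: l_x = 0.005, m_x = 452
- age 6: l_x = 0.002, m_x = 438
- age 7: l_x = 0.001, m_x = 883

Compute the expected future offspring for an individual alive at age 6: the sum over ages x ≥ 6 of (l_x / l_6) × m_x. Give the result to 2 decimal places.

879.50

l_6 = 0.002. Conditional survival from age 6 to x is l_x / l_6.
  x=6: (0.002/0.002) × 438 = 438.0000
  x=7: (0.001/0.002) × 883 = 441.5000
Sum = 438.0000 + 441.5000 = 879.5000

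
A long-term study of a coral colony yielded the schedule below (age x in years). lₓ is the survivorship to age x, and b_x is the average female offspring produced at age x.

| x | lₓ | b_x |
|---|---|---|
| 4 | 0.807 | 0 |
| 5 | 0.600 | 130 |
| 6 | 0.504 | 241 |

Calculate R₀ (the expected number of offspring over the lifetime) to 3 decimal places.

R₀ = Σ lₓ b_x:
  age 4: 0.807 × 0 = 0.0000
  age 5: 0.600 × 130 = 78.0000
  age 6: 0.504 × 241 = 121.4640
R₀ = 0.0000 + 78.0000 + 121.4640 = 199.4640

199.464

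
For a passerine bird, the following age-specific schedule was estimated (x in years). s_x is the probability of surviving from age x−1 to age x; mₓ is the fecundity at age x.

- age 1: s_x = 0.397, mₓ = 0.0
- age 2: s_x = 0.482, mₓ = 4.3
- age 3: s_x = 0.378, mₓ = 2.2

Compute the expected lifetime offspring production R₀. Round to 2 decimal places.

Survivorship from birth: l_x = s_1·s_2·…·s_x.
  l_1 = 0.39700
  l_2 = 0.19135
  l_3 = 0.07233
R₀ = Σ l_x mₓ:
  age 1: 0.39700 × 0.0 = 0.0000
  age 2: 0.19135 × 4.3 = 0.8228
  age 3: 0.07233 × 2.2 = 0.1591
R₀ = 0.0000 + 0.8228 + 0.1591 = 0.9819

0.98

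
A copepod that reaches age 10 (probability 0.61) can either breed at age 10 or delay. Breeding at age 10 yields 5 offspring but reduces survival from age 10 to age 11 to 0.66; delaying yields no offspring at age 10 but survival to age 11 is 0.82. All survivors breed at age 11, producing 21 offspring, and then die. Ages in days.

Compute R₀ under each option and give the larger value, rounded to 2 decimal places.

11.50

breed at age 10: R₀ = 0.61 × (5 + 0.66 × 21) = 0.61 × 18.8600 = 11.5046
delay to age 11: R₀ = 0.61 × (0.82 × 21) = 0.61 × 17.2200 = 10.5042
Higher: breed at age 10 (11.5046).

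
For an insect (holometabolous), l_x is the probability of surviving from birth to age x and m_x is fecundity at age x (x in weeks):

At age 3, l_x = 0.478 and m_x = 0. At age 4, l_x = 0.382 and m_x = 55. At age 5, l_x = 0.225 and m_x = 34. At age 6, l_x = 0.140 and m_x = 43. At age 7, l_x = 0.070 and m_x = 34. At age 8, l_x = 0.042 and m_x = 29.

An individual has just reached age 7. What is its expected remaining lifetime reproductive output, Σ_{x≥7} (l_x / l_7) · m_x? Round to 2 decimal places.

51.40

l_7 = 0.070. Conditional survival from age 7 to x is l_x / l_7.
  x=7: (0.070/0.070) × 34 = 34.0000
  x=8: (0.042/0.070) × 29 = 17.4000
Sum = 34.0000 + 17.4000 = 51.4000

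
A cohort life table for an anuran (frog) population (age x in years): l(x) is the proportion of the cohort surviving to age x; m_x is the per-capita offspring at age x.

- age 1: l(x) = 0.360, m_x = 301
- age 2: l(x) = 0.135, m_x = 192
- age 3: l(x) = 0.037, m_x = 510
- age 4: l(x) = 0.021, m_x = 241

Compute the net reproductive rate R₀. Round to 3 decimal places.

R₀ = Σ l(x) m_x:
  age 1: 0.360 × 301 = 108.3600
  age 2: 0.135 × 192 = 25.9200
  age 3: 0.037 × 510 = 18.8700
  age 4: 0.021 × 241 = 5.0610
R₀ = 108.3600 + 25.9200 + 18.8700 + 5.0610 = 158.2110

158.211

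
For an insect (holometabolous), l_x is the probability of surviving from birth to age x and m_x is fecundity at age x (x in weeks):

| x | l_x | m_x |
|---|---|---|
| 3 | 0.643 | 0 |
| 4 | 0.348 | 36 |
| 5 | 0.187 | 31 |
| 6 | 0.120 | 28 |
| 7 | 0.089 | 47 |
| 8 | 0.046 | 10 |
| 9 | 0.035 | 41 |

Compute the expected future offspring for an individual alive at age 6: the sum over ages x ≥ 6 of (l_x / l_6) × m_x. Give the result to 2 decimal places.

l_6 = 0.120. Conditional survival from age 6 to x is l_x / l_6.
  x=6: (0.120/0.120) × 28 = 28.0000
  x=7: (0.089/0.120) × 47 = 34.8583
  x=8: (0.046/0.120) × 10 = 3.8333
  x=9: (0.035/0.120) × 41 = 11.9583
Sum = 28.0000 + 34.8583 + 3.8333 + 11.9583 = 78.6500

78.65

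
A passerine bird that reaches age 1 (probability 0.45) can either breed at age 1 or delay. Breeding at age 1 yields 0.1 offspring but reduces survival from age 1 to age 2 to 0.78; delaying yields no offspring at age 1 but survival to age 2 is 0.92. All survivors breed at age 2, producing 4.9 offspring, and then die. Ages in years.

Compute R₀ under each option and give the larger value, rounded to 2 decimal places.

breed at age 1: R₀ = 0.45 × (0.1 + 0.78 × 4.9) = 0.45 × 3.9220 = 1.7649
delay to age 2: R₀ = 0.45 × (0.92 × 4.9) = 0.45 × 4.5080 = 2.0286
Higher: delay to age 2 (2.0286).

2.03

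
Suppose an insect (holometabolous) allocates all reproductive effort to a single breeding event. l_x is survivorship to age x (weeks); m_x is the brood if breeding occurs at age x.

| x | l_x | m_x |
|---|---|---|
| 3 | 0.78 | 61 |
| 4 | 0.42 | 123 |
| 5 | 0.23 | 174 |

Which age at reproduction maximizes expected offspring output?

Expected offspring if breeding at age x = l_x × m_x:
  age 3: 0.78 × 61 = 47.580
  age 4: 0.42 × 123 = 51.660
  age 5: 0.23 × 174 = 40.020
Maximum at age 4 (51.660).

4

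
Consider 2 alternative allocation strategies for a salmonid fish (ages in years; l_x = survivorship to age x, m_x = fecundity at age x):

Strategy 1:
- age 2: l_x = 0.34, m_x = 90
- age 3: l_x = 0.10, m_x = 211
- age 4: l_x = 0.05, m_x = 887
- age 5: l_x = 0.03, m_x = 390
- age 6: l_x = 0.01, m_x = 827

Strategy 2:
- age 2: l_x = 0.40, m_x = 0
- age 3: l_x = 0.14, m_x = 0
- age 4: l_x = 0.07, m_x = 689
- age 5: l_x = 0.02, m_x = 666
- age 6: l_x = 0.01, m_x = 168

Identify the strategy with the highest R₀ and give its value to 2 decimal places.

Strategy 1: R₀ = 0.34×90 + 0.10×211 + 0.05×887 + 0.03×390 + 0.01×827 = 116.0200
Strategy 2: R₀ = 0.40×0 + 0.14×0 + 0.07×689 + 0.02×666 + 0.01×168 = 63.2300
Highest R₀: strategy 1 with 116.0200.

116.02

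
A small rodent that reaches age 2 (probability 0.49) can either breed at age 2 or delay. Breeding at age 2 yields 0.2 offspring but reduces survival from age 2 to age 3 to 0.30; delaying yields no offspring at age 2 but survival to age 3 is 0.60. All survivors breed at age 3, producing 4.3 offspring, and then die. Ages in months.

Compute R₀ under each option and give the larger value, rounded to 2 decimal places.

1.26

breed at age 2: R₀ = 0.49 × (0.2 + 0.30 × 4.3) = 0.49 × 1.4900 = 0.7301
delay to age 3: R₀ = 0.49 × (0.60 × 4.3) = 0.49 × 2.5800 = 1.2642
Higher: delay to age 3 (1.2642).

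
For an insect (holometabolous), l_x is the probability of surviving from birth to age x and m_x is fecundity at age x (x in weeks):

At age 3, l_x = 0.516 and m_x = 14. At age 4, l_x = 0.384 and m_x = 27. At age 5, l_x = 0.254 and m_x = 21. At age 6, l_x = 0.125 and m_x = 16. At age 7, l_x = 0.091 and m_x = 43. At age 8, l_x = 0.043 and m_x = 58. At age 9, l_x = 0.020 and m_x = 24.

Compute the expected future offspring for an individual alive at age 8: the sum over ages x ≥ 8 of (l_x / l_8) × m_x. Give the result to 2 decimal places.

69.16

l_8 = 0.043. Conditional survival from age 8 to x is l_x / l_8.
  x=8: (0.043/0.043) × 58 = 58.0000
  x=9: (0.020/0.043) × 24 = 11.1628
Sum = 58.0000 + 11.1628 = 69.1628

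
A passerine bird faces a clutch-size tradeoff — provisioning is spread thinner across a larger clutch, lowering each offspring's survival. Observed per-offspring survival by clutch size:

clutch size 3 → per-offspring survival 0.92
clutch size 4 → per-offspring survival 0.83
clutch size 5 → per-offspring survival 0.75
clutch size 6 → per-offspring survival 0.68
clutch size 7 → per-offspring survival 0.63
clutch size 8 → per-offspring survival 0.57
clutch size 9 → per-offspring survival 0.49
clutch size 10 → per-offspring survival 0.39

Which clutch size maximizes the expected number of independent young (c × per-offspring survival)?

Expected independent young = c × s(c):
  c=3: 3 × 0.92 = 2.760
  c=4: 4 × 0.83 = 3.320
  c=5: 5 × 0.75 = 3.750
  c=6: 6 × 0.68 = 4.080
  c=7: 7 × 0.63 = 4.410
  c=8: 8 × 0.57 = 4.560
  c=9: 9 × 0.49 = 4.410
  c=10: 10 × 0.39 = 3.900
Maximum at c = 8 (4.560 independent young).

8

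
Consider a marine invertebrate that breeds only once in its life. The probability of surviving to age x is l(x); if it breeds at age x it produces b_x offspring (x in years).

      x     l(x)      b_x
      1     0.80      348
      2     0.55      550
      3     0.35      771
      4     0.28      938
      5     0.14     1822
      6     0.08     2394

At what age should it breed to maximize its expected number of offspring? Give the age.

Expected offspring if breeding at age x = l(x) × b_x:
  age 1: 0.80 × 348 = 278.400
  age 2: 0.55 × 550 = 302.500
  age 3: 0.35 × 771 = 269.850
  age 4: 0.28 × 938 = 262.640
  age 5: 0.14 × 1822 = 255.080
  age 6: 0.08 × 2394 = 191.520
Maximum at age 2 (302.500).

2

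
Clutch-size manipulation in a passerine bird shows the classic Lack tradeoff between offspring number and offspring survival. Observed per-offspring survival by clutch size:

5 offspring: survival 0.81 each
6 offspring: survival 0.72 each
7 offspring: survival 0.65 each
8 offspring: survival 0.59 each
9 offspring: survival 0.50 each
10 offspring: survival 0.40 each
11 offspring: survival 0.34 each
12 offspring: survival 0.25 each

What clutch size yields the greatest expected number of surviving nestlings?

8

Expected surviving nestlings = c × s(c):
  c=5: 5 × 0.81 = 4.050
  c=6: 6 × 0.72 = 4.320
  c=7: 7 × 0.65 = 4.550
  c=8: 8 × 0.59 = 4.720
  c=9: 9 × 0.50 = 4.500
  c=10: 10 × 0.40 = 4.000
  c=11: 11 × 0.34 = 3.740
  c=12: 12 × 0.25 = 3.000
Maximum at c = 8 (4.720 surviving nestlings).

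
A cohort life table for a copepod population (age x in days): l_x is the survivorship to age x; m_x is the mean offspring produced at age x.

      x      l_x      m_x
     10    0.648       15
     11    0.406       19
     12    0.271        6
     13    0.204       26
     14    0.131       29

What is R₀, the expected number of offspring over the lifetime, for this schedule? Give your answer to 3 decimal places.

R₀ = Σ l_x m_x:
  age 10: 0.648 × 15 = 9.7200
  age 11: 0.406 × 19 = 7.7140
  age 12: 0.271 × 6 = 1.6260
  age 13: 0.204 × 26 = 5.3040
  age 14: 0.131 × 29 = 3.7990
R₀ = 9.7200 + 7.7140 + 1.6260 + 5.3040 + 3.7990 = 28.1630

28.163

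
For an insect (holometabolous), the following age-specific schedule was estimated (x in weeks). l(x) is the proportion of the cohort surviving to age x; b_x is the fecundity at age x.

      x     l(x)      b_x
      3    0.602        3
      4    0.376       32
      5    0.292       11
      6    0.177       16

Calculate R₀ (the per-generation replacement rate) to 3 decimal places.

19.882

R₀ = Σ l(x) b_x:
  age 3: 0.602 × 3 = 1.8060
  age 4: 0.376 × 32 = 12.0320
  age 5: 0.292 × 11 = 3.2120
  age 6: 0.177 × 16 = 2.8320
R₀ = 1.8060 + 12.0320 + 3.2120 + 2.8320 = 19.8820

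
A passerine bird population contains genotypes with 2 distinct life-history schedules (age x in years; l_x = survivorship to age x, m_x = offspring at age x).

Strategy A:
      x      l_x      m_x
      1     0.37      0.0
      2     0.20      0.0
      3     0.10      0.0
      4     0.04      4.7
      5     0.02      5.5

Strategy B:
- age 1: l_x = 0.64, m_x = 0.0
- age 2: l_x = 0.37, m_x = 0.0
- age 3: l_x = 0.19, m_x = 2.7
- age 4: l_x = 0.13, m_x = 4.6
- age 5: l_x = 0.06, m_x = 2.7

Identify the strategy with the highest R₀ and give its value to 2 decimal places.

Strategy A: R₀ = 0.37×0.0 + 0.20×0.0 + 0.10×0.0 + 0.04×4.7 + 0.02×5.5 = 0.2980
Strategy B: R₀ = 0.64×0.0 + 0.37×0.0 + 0.19×2.7 + 0.13×4.6 + 0.06×2.7 = 1.2730
Highest R₀: strategy B with 1.2730.

1.27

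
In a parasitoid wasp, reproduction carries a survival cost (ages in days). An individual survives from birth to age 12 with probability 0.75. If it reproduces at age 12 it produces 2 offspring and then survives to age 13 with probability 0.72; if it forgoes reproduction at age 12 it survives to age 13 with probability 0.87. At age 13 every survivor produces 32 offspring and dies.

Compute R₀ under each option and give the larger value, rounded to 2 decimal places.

breed at age 12: R₀ = 0.75 × (2 + 0.72 × 32) = 0.75 × 25.0400 = 18.7800
delay to age 13: R₀ = 0.75 × (0.87 × 32) = 0.75 × 27.8400 = 20.8800
Higher: delay to age 13 (20.8800).

20.88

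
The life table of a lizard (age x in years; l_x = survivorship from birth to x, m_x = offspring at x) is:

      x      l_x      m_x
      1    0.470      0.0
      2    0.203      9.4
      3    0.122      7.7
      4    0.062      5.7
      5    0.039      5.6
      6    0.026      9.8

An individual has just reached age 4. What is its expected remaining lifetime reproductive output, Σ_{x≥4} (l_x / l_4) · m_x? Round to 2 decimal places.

13.33

l_4 = 0.062. Conditional survival from age 4 to x is l_x / l_4.
  x=4: (0.062/0.062) × 5.7 = 5.7000
  x=5: (0.039/0.062) × 5.6 = 3.5226
  x=6: (0.026/0.062) × 9.8 = 4.1097
Sum = 5.7000 + 3.5226 + 4.1097 = 13.3323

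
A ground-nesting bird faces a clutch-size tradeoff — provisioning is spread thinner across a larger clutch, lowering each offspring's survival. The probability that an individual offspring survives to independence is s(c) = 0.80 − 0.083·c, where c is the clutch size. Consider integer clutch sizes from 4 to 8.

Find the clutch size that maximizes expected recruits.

5

Expected recruits = c × s(c):
  c=4: 4 × 0.468 = 1.872
  c=5: 5 × 0.385 = 1.925
  c=6: 6 × 0.302 = 1.812
  c=7: 7 × 0.219 = 1.533
  c=8: 8 × 0.136 = 1.088
Maximum at c = 5 (1.925 recruits).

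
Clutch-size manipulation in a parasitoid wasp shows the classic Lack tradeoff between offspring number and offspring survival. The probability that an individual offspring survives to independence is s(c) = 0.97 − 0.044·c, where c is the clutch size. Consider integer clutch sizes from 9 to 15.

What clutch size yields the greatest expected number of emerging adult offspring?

Expected emerging adult offspring = c × s(c):
  c=9: 9 × 0.574 = 5.166
  c=10: 10 × 0.530 = 5.300
  c=11: 11 × 0.486 = 5.346
  c=12: 12 × 0.442 = 5.304
  c=13: 13 × 0.398 = 5.174
  c=14: 14 × 0.354 = 4.956
  c=15: 15 × 0.310 = 4.650
Maximum at c = 11 (5.346 emerging adult offspring).

11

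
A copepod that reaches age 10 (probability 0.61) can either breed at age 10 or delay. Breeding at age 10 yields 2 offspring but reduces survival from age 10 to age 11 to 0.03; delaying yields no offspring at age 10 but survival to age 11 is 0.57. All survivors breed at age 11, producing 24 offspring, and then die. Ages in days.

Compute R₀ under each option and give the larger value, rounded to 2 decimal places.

8.34

breed at age 10: R₀ = 0.61 × (2 + 0.03 × 24) = 0.61 × 2.7200 = 1.6592
delay to age 11: R₀ = 0.61 × (0.57 × 24) = 0.61 × 13.6800 = 8.3448
Higher: delay to age 11 (8.3448).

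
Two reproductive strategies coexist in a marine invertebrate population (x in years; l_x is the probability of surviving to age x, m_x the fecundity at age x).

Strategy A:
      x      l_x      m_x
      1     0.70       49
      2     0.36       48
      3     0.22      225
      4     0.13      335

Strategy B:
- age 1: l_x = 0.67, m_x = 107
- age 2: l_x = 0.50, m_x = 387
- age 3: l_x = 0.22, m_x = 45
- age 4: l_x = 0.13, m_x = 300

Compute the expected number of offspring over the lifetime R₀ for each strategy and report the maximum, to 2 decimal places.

Strategy A: R₀ = 0.70×49 + 0.36×48 + 0.22×225 + 0.13×335 = 144.6300
Strategy B: R₀ = 0.67×107 + 0.50×387 + 0.22×45 + 0.13×300 = 314.0900
Highest R₀: strategy B with 314.0900.

314.09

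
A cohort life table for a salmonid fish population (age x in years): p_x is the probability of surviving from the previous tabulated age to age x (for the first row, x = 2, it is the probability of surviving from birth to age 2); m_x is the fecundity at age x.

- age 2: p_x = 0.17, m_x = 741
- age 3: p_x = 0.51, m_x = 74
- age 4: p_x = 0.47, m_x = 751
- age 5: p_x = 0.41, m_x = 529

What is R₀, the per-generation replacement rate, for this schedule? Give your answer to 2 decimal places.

171.83

Survivorship from birth: l_x = p_2·p_3·…·p_x.
  l_2 = 0.17000
  l_3 = 0.08670
  l_4 = 0.04075
  l_5 = 0.01671
R₀ = Σ l_x m_x:
  age 2: 0.17000 × 741 = 125.9700
  age 3: 0.08670 × 74 = 6.4158
  age 4: 0.04075 × 751 = 30.6033
  age 5: 0.01671 × 529 = 8.8396
R₀ = 125.9700 + 6.4158 + 30.6033 + 8.8396 = 171.8286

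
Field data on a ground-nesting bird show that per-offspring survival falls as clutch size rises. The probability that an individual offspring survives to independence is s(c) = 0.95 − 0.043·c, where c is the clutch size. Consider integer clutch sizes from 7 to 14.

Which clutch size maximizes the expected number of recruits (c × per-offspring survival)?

11

Expected recruits = c × s(c):
  c=7: 7 × 0.649 = 4.543
  c=8: 8 × 0.606 = 4.848
  c=9: 9 × 0.563 = 5.067
  c=10: 10 × 0.520 = 5.200
  c=11: 11 × 0.477 = 5.247
  c=12: 12 × 0.434 = 5.208
  c=13: 13 × 0.391 = 5.083
  c=14: 14 × 0.348 = 4.872
Maximum at c = 11 (5.247 recruits).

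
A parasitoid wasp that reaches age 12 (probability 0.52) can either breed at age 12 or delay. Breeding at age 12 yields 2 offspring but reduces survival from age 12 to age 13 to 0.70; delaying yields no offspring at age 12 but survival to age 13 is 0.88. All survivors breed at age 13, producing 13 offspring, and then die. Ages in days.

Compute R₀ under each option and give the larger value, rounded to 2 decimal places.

breed at age 12: R₀ = 0.52 × (2 + 0.70 × 13) = 0.52 × 11.1000 = 5.7720
delay to age 13: R₀ = 0.52 × (0.88 × 13) = 0.52 × 11.4400 = 5.9488
Higher: delay to age 13 (5.9488).

5.95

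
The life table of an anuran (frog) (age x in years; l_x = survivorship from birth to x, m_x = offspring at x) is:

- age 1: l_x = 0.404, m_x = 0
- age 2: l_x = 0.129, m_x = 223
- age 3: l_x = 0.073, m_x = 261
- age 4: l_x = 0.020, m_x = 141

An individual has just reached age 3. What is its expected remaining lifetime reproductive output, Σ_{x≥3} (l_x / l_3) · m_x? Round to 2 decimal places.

l_3 = 0.073. Conditional survival from age 3 to x is l_x / l_3.
  x=3: (0.073/0.073) × 261 = 261.0000
  x=4: (0.020/0.073) × 141 = 38.6301
Sum = 261.0000 + 38.6301 = 299.6301

299.63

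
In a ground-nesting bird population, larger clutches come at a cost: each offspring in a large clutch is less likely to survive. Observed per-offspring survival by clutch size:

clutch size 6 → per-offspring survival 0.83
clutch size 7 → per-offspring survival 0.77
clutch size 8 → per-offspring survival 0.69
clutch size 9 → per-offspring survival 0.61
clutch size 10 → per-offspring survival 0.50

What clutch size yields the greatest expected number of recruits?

Expected recruits = c × s(c):
  c=6: 6 × 0.83 = 4.980
  c=7: 7 × 0.77 = 5.390
  c=8: 8 × 0.69 = 5.520
  c=9: 9 × 0.61 = 5.490
  c=10: 10 × 0.50 = 5.000
Maximum at c = 8 (5.520 recruits).

8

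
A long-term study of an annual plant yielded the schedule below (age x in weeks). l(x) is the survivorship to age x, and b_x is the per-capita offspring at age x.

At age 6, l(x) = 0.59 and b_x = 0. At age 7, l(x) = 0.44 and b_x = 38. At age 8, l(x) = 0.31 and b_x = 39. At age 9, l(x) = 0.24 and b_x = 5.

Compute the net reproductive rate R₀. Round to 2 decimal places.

R₀ = Σ l(x) b_x:
  age 6: 0.59 × 0 = 0.0000
  age 7: 0.44 × 38 = 16.7200
  age 8: 0.31 × 39 = 12.0900
  age 9: 0.24 × 5 = 1.2000
R₀ = 0.0000 + 16.7200 + 12.0900 + 1.2000 = 30.0100

30.01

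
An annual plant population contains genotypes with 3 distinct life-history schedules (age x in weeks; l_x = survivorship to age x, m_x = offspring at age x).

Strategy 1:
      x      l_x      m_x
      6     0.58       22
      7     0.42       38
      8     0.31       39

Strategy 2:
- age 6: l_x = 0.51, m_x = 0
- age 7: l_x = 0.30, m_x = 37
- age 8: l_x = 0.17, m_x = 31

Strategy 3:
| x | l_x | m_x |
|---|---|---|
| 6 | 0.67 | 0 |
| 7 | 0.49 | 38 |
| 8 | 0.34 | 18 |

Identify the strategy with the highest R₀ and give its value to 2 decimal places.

40.81

Strategy 1: R₀ = 0.58×22 + 0.42×38 + 0.31×39 = 40.8100
Strategy 2: R₀ = 0.51×0 + 0.30×37 + 0.17×31 = 16.3700
Strategy 3: R₀ = 0.67×0 + 0.49×38 + 0.34×18 = 24.7400
Highest R₀: strategy 1 with 40.8100.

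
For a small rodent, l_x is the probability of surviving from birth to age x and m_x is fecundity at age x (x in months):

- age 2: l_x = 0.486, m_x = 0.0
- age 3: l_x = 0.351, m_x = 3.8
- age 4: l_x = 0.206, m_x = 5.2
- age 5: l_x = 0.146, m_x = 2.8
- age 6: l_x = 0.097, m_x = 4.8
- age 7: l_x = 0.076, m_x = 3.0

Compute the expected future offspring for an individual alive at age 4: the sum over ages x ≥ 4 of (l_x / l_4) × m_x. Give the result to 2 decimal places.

10.55

l_4 = 0.206. Conditional survival from age 4 to x is l_x / l_4.
  x=4: (0.206/0.206) × 5.2 = 5.2000
  x=5: (0.146/0.206) × 2.8 = 1.9845
  x=6: (0.097/0.206) × 4.8 = 2.2602
  x=7: (0.076/0.206) × 3.0 = 1.1068
Sum = 5.2000 + 1.9845 + 2.2602 + 1.1068 = 10.5515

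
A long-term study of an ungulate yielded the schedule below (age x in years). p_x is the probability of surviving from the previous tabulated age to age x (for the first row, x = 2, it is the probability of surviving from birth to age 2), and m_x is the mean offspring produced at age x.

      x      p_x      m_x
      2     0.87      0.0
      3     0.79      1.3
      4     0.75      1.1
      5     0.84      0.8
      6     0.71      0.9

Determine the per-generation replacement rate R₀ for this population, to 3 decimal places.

2.084

Survivorship from birth: l_x = p_2·p_3·…·p_x.
  l_2 = 0.87000
  l_3 = 0.68730
  l_4 = 0.51548
  l_5 = 0.43300
  l_6 = 0.30743
R₀ = Σ l_x m_x:
  age 2: 0.87000 × 0.0 = 0.0000
  age 3: 0.68730 × 1.3 = 0.8935
  age 4: 0.51548 × 1.1 = 0.5670
  age 5: 0.43300 × 0.8 = 0.3464
  age 6: 0.30743 × 0.9 = 0.2767
R₀ = 0.0000 + 0.8935 + 0.5670 + 0.3464 + 0.2767 = 2.0836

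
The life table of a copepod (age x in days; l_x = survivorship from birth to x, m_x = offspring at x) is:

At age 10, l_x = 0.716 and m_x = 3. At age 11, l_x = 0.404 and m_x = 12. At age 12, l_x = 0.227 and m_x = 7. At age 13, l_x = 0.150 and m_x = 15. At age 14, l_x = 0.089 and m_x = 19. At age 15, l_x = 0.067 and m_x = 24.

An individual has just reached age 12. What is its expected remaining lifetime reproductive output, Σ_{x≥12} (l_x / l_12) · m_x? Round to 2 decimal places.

l_12 = 0.227. Conditional survival from age 12 to x is l_x / l_12.
  x=12: (0.227/0.227) × 7 = 7.0000
  x=13: (0.150/0.227) × 15 = 9.9119
  x=14: (0.089/0.227) × 19 = 7.4493
  x=15: (0.067/0.227) × 24 = 7.0837
Sum = 7.0000 + 9.9119 + 7.4493 + 7.0837 = 31.4449

31.44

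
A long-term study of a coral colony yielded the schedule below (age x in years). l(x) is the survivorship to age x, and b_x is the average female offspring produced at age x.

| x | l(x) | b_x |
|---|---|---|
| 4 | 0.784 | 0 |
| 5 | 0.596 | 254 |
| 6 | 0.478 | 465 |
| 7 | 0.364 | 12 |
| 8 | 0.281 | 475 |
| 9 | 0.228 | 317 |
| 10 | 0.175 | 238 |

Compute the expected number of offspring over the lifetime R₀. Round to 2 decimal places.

R₀ = Σ l(x) b_x:
  age 4: 0.784 × 0 = 0.0000
  age 5: 0.596 × 254 = 151.3840
  age 6: 0.478 × 465 = 222.2700
  age 7: 0.364 × 12 = 4.3680
  age 8: 0.281 × 475 = 133.4750
  age 9: 0.228 × 317 = 72.2760
  age 10: 0.175 × 238 = 41.6500
R₀ = 0.0000 + 151.3840 + 222.2700 + 4.3680 + 133.4750 + 72.2760 + 41.6500 = 625.4230

625.42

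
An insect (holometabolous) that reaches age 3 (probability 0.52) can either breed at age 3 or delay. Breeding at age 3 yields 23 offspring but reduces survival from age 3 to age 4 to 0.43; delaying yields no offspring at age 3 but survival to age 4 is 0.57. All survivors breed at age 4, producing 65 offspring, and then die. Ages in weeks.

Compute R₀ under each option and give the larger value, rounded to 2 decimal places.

26.49

breed at age 3: R₀ = 0.52 × (23 + 0.43 × 65) = 0.52 × 50.9500 = 26.4940
delay to age 4: R₀ = 0.52 × (0.57 × 65) = 0.52 × 37.0500 = 19.2660
Higher: breed at age 3 (26.4940).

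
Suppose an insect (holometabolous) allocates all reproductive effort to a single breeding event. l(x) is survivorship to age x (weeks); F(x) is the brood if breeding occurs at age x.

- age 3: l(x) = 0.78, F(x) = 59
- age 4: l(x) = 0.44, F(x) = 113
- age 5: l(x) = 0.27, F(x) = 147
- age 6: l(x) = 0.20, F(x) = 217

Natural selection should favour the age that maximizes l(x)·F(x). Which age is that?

4

Expected offspring if breeding at age x = l(x) × F(x):
  age 3: 0.78 × 59 = 46.020
  age 4: 0.44 × 113 = 49.720
  age 5: 0.27 × 147 = 39.690
  age 6: 0.20 × 217 = 43.400
Maximum at age 4 (49.720).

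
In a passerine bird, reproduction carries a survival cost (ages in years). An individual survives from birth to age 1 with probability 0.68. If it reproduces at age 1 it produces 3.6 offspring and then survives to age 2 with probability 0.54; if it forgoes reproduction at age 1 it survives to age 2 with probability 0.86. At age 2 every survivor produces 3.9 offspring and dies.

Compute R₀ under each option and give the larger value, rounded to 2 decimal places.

3.88

breed at age 1: R₀ = 0.68 × (3.6 + 0.54 × 3.9) = 0.68 × 5.7060 = 3.8801
delay to age 2: R₀ = 0.68 × (0.86 × 3.9) = 0.68 × 3.3540 = 2.2807
Higher: breed at age 1 (3.8801).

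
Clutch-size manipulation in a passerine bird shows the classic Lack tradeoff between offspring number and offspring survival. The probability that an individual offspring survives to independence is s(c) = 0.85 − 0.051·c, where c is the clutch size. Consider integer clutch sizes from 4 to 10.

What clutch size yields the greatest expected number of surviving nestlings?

Expected surviving nestlings = c × s(c):
  c=4: 4 × 0.646 = 2.584
  c=5: 5 × 0.595 = 2.975
  c=6: 6 × 0.544 = 3.264
  c=7: 7 × 0.493 = 3.451
  c=8: 8 × 0.442 = 3.536
  c=9: 9 × 0.391 = 3.519
  c=10: 10 × 0.340 = 3.400
Maximum at c = 8 (3.536 surviving nestlings).

8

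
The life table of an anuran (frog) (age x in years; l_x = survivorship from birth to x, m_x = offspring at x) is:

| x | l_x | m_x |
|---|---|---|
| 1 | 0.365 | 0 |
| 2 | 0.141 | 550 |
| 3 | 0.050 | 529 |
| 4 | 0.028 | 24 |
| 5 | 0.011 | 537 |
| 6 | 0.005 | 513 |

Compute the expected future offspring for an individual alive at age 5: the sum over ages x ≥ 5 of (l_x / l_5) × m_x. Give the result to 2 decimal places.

l_5 = 0.011. Conditional survival from age 5 to x is l_x / l_5.
  x=5: (0.011/0.011) × 537 = 537.0000
  x=6: (0.005/0.011) × 513 = 233.1818
Sum = 537.0000 + 233.1818 = 770.1818

770.18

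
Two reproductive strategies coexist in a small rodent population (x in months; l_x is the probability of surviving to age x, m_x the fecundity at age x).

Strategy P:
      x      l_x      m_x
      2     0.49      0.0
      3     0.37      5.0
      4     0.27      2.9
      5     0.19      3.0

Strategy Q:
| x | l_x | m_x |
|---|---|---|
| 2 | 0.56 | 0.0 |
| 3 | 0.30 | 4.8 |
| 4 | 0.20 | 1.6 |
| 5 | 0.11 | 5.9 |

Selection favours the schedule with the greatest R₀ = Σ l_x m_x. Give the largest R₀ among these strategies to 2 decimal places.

Strategy P: R₀ = 0.49×0.0 + 0.37×5.0 + 0.27×2.9 + 0.19×3.0 = 3.2030
Strategy Q: R₀ = 0.56×0.0 + 0.30×4.8 + 0.20×1.6 + 0.11×5.9 = 2.4090
Highest R₀: strategy P with 3.2030.

3.20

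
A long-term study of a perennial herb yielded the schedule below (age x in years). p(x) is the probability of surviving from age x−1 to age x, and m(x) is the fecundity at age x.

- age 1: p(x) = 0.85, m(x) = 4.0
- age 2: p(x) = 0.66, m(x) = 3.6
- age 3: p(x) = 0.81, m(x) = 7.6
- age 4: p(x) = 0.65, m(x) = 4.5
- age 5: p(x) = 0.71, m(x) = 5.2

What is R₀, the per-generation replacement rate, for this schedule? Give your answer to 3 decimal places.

11.293

Survivorship from birth: l_x = p_1·p_2·…·p_x.
  l_1 = 0.85000
  l_2 = 0.56100
  l_3 = 0.45441
  l_4 = 0.29537
  l_5 = 0.20971
R₀ = Σ l_x m(x):
  age 1: 0.85000 × 4.0 = 3.4000
  age 2: 0.56100 × 3.6 = 2.0196
  age 3: 0.45441 × 7.6 = 3.4535
  age 4: 0.29537 × 4.5 = 1.3292
  age 5: 0.20971 × 5.2 = 1.0905
R₀ = 3.4000 + 2.0196 + 3.4535 + 1.3292 + 1.0905 = 11.2928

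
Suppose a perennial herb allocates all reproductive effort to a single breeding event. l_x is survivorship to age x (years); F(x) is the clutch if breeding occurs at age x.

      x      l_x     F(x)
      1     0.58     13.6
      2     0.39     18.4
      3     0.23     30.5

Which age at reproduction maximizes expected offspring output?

Expected offspring if breeding at age x = l_x × F(x):
  age 1: 0.58 × 13.6 = 7.888
  age 2: 0.39 × 18.4 = 7.176
  age 3: 0.23 × 30.5 = 7.015
Maximum at age 1 (7.888).

1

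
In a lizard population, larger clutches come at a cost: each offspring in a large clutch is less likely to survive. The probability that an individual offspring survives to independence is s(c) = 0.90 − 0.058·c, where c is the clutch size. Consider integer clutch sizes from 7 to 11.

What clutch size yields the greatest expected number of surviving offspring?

8

Expected surviving offspring = c × s(c):
  c=7: 7 × 0.494 = 3.458
  c=8: 8 × 0.436 = 3.488
  c=9: 9 × 0.378 = 3.402
  c=10: 10 × 0.320 = 3.200
  c=11: 11 × 0.262 = 2.882
Maximum at c = 8 (3.488 surviving offspring).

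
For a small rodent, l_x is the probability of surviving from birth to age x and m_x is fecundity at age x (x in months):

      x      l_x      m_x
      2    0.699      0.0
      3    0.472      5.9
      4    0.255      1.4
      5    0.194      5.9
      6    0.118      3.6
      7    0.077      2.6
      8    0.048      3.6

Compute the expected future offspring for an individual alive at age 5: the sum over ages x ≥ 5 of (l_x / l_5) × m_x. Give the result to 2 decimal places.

10.01

l_5 = 0.194. Conditional survival from age 5 to x is l_x / l_5.
  x=5: (0.194/0.194) × 5.9 = 5.9000
  x=6: (0.118/0.194) × 3.6 = 2.1897
  x=7: (0.077/0.194) × 2.6 = 1.0320
  x=8: (0.048/0.194) × 3.6 = 0.8907
Sum = 5.9000 + 2.1897 + 1.0320 + 0.8907 = 10.0124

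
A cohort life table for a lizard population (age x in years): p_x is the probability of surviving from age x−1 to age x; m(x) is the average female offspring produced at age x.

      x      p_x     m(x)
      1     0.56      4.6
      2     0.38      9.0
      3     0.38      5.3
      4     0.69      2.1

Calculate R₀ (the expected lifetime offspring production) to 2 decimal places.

5.04

Survivorship from birth: l_x = p_1·p_2·…·p_x.
  l_1 = 0.56000
  l_2 = 0.21280
  l_3 = 0.08086
  l_4 = 0.05580
R₀ = Σ l_x m(x):
  age 1: 0.56000 × 4.6 = 2.5760
  age 2: 0.21280 × 9.0 = 1.9152
  age 3: 0.08086 × 5.3 = 0.4286
  age 4: 0.05580 × 2.1 = 0.1172
R₀ = 2.5760 + 1.9152 + 0.4286 + 0.1172 = 5.0369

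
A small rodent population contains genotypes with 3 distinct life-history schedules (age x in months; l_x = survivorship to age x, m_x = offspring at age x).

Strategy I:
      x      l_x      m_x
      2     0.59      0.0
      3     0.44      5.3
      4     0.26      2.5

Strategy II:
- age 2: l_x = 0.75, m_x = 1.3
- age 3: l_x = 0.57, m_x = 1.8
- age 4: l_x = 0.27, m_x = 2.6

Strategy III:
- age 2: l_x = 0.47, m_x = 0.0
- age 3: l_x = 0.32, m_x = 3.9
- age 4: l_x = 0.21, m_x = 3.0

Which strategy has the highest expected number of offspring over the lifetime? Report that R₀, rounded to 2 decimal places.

Strategy I: R₀ = 0.59×0.0 + 0.44×5.3 + 0.26×2.5 = 2.9820
Strategy II: R₀ = 0.75×1.3 + 0.57×1.8 + 0.27×2.6 = 2.7030
Strategy III: R₀ = 0.47×0.0 + 0.32×3.9 + 0.21×3.0 = 1.8780
Highest R₀: strategy I with 2.9820.

2.98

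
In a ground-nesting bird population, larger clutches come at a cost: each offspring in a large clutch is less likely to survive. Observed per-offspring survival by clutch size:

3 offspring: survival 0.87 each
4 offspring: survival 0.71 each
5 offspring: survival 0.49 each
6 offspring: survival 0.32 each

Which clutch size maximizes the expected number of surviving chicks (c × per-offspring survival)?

4

Expected surviving chicks = c × s(c):
  c=3: 3 × 0.87 = 2.610
  c=4: 4 × 0.71 = 2.840
  c=5: 5 × 0.49 = 2.450
  c=6: 6 × 0.32 = 1.920
Maximum at c = 4 (2.840 surviving chicks).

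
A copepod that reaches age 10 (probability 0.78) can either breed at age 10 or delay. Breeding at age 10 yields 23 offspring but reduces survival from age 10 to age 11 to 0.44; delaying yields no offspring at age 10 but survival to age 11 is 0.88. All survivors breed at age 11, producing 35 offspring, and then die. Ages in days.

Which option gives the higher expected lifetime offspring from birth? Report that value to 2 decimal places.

29.95

breed at age 10: R₀ = 0.78 × (23 + 0.44 × 35) = 0.78 × 38.4000 = 29.9520
delay to age 11: R₀ = 0.78 × (0.88 × 35) = 0.78 × 30.8000 = 24.0240
Higher: breed at age 10 (29.9520).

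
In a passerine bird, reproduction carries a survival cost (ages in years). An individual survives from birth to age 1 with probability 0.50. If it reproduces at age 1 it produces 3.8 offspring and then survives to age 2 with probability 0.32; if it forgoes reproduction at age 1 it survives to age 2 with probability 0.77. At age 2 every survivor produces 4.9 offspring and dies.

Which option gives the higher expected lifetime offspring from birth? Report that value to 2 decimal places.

breed at age 1: R₀ = 0.50 × (3.8 + 0.32 × 4.9) = 0.50 × 5.3680 = 2.6840
delay to age 2: R₀ = 0.50 × (0.77 × 4.9) = 0.50 × 3.7730 = 1.8865
Higher: breed at age 1 (2.6840).

2.68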